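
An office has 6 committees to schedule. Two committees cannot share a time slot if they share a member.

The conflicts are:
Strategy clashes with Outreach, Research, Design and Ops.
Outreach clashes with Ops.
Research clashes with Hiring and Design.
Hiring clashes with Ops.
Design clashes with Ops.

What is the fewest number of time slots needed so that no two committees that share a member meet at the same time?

3

Strategy, Research, Design are mutually in conflict, so at least 3 time slots are needed.
A valid assignment using 3 time slots: Strategy=1, Outreach=3, Research=2, Hiring=1, Design=3, Ops=2. Every pair that conflicts lands in different time slots.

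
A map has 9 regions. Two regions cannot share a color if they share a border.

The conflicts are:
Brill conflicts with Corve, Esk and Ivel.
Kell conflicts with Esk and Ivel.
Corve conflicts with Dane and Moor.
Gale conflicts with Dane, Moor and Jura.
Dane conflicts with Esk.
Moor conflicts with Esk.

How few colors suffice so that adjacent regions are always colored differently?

2

Brill and Ivel conflict, so at least 2 colors are needed.
One proper 2-coloring: Brill=2, Kell=2, Corve=1, Gale=1, Dane=2, Moor=2, Esk=1, Ivel=1, Jura=2. Each listed conflict is separated.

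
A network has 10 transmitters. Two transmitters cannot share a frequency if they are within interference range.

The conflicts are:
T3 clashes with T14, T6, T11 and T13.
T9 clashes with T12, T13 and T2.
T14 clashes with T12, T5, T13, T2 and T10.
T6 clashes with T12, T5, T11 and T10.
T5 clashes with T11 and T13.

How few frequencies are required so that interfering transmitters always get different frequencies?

3

T3, T6, T11 pairwise conflict, so at least 3 frequencies are needed.
Using 3 frequencies: T3=2, T9=1, T14=1, T6=1, T12=2, T5=2, T11=3, T13=3, T2=2, T10=2. No two conflicting transmitters share a frequency.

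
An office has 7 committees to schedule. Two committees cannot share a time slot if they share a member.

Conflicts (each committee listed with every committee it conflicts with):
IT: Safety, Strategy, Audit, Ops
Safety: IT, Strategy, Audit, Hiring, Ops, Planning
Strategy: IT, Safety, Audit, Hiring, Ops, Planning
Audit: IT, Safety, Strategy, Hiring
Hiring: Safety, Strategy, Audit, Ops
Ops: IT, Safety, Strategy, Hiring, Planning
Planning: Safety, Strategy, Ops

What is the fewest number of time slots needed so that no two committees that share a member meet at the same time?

IT, Safety, Strategy, Ops are mutually in conflict, so at least 4 time slots are needed.
4 time slots suffice: time slot 1 → {Strategy}; time slot 2 → {Safety}; time slot 3 → {Audit, Ops}; time slot 4 → {IT, Hiring, Planning}. Every pair that conflicts lands in different time slots.

4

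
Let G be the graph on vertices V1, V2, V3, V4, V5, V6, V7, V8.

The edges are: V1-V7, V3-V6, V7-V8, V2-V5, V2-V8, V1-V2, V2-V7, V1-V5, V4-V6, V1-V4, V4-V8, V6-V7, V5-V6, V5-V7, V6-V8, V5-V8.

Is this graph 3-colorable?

V1, V2, V5, V7 form a clique, so at least 4 colors are needed.
So 3 colors are not enough.

No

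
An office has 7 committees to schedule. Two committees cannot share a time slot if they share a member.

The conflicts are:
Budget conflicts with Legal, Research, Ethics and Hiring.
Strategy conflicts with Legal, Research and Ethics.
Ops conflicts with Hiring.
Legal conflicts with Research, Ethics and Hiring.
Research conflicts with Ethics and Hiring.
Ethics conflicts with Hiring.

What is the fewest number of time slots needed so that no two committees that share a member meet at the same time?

Budget, Legal, Research, Ethics, Hiring are mutually in conflict, so at least 5 time slots are needed.
5 time slots suffice: time slot 1 → {Ops, Ethics}; time slot 2 → {Research}; time slot 3 → {Strategy, Hiring}; time slot 4 → {Legal}; time slot 5 → {Budget}. Every pair that conflicts lands in different time slots.

5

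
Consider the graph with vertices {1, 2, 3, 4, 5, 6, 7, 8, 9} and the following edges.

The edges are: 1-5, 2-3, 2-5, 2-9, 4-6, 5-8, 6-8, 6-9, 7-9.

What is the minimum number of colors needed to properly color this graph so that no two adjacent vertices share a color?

The cycle 6-9-2-5-8-6 has odd length 5, so it cannot be 2-colored; at least 3 colors are needed.
3 colors suffice: color a → {1, 2, 6, 7}; color b → {3, 4, 5, 9}; color c → {8}. Each edge has distinct colors on its endpoints.

3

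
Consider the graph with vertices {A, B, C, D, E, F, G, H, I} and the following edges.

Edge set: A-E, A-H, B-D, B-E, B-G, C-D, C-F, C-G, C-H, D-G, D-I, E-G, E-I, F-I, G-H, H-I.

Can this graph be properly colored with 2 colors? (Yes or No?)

No

B, E, G are mutually adjacent, so at least 3 colors are needed.
So 2 colors are not enough.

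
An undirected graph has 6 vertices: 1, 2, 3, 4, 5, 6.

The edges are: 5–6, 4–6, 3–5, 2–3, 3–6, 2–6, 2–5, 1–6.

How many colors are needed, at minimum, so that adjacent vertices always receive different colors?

2, 3, 5, 6 form a clique, so at least 4 colors are needed.
4 colors suffice: 1=blue, 2=green, 3=yellow, 4=blue, 5=blue, 6=red. No two adjacent vertices share a color.

4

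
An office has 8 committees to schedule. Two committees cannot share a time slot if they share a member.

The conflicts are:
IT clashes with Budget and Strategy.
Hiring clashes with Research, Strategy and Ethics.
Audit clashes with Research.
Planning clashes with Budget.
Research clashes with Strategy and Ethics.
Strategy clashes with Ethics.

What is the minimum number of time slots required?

Hiring, Research, Strategy, Ethics are mutually in conflict, so at least 4 time slots are needed.
4 time slots suffice: time slot 1 → {Research, Budget}; time slot 2 → {Audit, Planning, Strategy}; time slot 3 → {IT, Ethics}; time slot 4 → {Hiring}. Each listed conflict is separated.

4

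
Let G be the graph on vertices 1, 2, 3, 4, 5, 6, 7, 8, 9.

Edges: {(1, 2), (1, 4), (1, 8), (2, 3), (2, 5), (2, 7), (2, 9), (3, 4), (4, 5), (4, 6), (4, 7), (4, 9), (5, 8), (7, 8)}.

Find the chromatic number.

2

1 and 2 are adjacent, so at least 2 colors are needed.
2 colors suffice: color red → {2, 4, 8}; color blue → {1, 3, 5, 6, 7, 9}. Every edge joins two different colors.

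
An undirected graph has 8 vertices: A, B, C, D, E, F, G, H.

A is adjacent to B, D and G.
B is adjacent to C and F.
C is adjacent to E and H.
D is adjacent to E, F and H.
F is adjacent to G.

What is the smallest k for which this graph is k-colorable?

The cycle F-B-C-E-D-F has odd length 5, so it cannot be 2-colored; at least 3 colors are needed.
A valid assignment using 3 colors: A=2, B=3, C=1, D=1, E=2, F=2, G=1, H=2. Each edge has distinct colors on its endpoints.

3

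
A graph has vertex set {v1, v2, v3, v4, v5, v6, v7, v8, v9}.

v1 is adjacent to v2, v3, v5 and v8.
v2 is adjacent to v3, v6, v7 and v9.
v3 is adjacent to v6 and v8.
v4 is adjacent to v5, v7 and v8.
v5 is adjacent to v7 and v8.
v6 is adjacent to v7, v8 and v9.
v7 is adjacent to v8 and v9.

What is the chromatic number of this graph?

v4, v5, v7, v8 are pairwise adjacent (a clique of size 4), so at least 4 colors are needed.
4 colors suffice: color R → {v3, v7}; color B → {v2, v8}; color G → {v5, v6}; color Y → {v1, v4, v9}. No two adjacent vertices share a color.

4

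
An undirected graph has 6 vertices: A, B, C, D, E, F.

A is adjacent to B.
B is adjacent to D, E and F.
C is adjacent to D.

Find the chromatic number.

B and F are adjacent, so at least 2 colors are needed.
2 colors suffice: A=2, B=1, C=1, D=2, E=2, F=2. Every edge joins two different colors.

2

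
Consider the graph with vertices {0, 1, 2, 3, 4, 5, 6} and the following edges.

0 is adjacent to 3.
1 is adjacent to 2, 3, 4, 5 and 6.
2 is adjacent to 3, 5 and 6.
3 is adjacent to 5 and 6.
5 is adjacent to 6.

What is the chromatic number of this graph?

1, 2, 3, 5, 6 form a clique, so at least 5 colors are needed.
5 colors suffice: 0=b, 1=b, 2=c, 3=a, 4=a, 5=d, 6=e. No two adjacent vertices share a color.

5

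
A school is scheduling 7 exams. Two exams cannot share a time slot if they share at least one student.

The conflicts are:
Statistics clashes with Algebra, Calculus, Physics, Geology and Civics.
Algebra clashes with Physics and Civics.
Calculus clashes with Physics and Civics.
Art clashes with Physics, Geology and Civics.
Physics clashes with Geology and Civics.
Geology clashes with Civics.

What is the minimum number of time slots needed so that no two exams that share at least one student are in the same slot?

4

Statistics, Calculus, Physics, Civics pairwise conflict, so at least 4 time slots are needed.
4 time slots suffice: time slot 1 → {Civics}; time slot 2 → {Physics}; time slot 3 → {Statistics, Art}; time slot 4 → {Algebra, Calculus, Geology}. No two conflicting exams share a time slot.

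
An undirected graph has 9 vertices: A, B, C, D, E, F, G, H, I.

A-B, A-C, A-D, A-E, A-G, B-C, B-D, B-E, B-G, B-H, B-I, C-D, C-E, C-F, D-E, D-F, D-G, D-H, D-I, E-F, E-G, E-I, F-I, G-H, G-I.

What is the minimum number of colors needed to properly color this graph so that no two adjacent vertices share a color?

B, D, E, G, I are pairwise adjacent (a clique of size 5), so at least 5 colors are needed.
5 colors suffice: A=5, B=3, C=4, D=1, E=2, F=3, G=4, H=2, I=5. Every edge joins two different colors.

5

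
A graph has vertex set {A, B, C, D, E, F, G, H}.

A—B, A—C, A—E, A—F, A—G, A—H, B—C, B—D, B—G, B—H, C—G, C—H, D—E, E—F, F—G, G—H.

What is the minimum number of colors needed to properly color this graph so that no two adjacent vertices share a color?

5

A, B, C, G, H form a clique, so at least 5 colors are needed.
5 colors suffice: A=1, B=3, C=5, D=1, E=2, F=3, G=2, H=4. Each edge has distinct colors on its endpoints.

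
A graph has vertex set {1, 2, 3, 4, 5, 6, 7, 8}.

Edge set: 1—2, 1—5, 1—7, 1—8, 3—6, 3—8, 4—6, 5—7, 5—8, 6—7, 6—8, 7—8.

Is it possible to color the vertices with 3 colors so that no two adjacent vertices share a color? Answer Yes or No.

1, 5, 7, 8 are pairwise adjacent (a clique of size 4), so at least 4 colors are needed.
So 3 colors are not enough.

No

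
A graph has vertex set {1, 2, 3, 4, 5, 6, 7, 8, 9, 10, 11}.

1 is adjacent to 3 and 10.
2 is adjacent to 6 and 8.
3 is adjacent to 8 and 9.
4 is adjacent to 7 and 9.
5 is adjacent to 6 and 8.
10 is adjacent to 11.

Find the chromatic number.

10 and 11 are adjacent, so at least 2 colors are needed.
2 colors suffice: 1=red, 2=blue, 3=blue, 4=blue, 5=blue, 6=red, 7=red, 8=red, 9=red, 10=blue, 11=red. Each edge has distinct colors on its endpoints.

2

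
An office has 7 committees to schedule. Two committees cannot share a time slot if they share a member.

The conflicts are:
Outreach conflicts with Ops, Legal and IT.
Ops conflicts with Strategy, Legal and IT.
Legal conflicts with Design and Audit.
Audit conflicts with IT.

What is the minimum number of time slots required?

3

Outreach, Ops, Legal are mutually in conflict, so at least 3 time slots are needed.
3 time slots suffice: time slot 1 → {Strategy, Legal, IT}; time slot 2 → {Ops, Design, Audit}; time slot 3 → {Outreach}. No two conflicting committees share a time slot.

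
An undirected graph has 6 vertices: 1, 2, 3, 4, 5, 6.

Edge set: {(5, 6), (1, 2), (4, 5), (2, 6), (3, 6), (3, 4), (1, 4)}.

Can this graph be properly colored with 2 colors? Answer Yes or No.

The cycle 1-4-5-6-2-1 has odd length 5, so it cannot be 2-colored; at least 3 colors are needed.
So 2 colors are not enough.

No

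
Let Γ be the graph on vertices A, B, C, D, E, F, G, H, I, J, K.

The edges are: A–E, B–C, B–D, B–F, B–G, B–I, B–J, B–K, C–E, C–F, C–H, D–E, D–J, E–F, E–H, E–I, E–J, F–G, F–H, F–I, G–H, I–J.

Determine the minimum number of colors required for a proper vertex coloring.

4

C, E, F, H are mutually adjacent (a clique of size 4), so at least 4 colors are needed.
4 colors suffice: color 1 → {B, E}; color 2 → {A, F, J, K}; color 3 → {C, D, G, I}; color 4 → {H}. No two adjacent vertices share a color.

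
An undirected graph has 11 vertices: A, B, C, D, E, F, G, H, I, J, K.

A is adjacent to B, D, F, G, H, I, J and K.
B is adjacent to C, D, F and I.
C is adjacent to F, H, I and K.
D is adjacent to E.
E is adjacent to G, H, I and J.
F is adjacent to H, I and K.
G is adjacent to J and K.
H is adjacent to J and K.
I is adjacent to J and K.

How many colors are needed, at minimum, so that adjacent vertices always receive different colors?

4

C, F, H, K are mutually adjacent (a clique of size 4), so at least 4 colors are needed.
4 colors suffice: color 1 → {A, C, E}; color 2 → {D, G, H, I}; color 3 → {B, J, K}; color 4 → {F}. Every edge joins two different colors.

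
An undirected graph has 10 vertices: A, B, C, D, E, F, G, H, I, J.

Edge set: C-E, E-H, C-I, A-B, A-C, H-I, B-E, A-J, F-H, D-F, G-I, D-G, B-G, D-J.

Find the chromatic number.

3

The cycle I-G-D-F-H-I has odd length 5, so it cannot be 2-colored; at least 3 colors are needed.
3 colors suffice: color red → {B, C, D, H}; color blue → {A, E, F, G}; color green → {I, J}. Each edge has distinct colors on its endpoints.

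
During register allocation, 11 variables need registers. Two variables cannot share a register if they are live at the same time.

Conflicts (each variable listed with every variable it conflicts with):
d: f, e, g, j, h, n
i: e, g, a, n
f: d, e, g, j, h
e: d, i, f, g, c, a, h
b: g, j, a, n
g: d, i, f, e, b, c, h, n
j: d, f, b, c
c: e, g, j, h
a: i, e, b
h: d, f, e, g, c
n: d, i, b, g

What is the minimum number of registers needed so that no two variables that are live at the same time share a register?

d, f, e, g, h all conflict with each other, so at least 5 registers are needed.
5 registers suffice: d=3, i=3, f=5, e=2, b=2, g=1, j=1, c=3, a=1, h=4, n=4. Each listed conflict is separated.

5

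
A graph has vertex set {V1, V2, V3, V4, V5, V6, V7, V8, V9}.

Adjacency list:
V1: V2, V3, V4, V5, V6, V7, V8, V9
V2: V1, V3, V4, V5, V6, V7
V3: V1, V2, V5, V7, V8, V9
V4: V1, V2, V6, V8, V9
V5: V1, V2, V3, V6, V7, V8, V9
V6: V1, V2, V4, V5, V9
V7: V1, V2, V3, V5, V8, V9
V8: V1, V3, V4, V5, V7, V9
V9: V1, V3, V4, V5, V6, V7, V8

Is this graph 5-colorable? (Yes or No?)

No

V1, V3, V5, V7, V8, V9 form a clique, so at least 6 colors are needed.
So 5 colors are not enough.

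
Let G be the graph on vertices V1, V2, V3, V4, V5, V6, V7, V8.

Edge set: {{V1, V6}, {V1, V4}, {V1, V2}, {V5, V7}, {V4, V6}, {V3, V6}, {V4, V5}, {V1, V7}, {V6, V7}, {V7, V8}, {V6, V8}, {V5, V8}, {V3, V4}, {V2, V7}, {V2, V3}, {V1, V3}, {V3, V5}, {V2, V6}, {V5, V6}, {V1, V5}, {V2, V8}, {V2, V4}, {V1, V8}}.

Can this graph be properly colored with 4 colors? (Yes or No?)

V1, V5, V6, V7, V8 form a clique, so at least 5 colors are needed.
So 4 colors are not enough.

No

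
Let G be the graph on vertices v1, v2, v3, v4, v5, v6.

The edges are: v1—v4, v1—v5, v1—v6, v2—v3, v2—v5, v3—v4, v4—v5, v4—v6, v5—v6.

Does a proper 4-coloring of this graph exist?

Yes

The chromatic number is 4. v1, v4, v5, v6 are mutually adjacent (a clique of size 4), so at least 4 colors are needed.
4 colors suffice: color 1 → {v3, v5}; color 2 → {v2, v4}; color 3 → {v6}; color 4 → {v1}.
That is already a proper 4-coloring.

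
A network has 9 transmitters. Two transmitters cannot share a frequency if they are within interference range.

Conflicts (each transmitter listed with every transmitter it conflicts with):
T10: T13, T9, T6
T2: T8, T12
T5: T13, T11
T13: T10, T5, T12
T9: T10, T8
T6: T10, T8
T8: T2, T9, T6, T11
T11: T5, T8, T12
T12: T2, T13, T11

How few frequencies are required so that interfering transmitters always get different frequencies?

T5 and T11 conflict, so at least 2 frequencies are needed.
2 frequencies suffice: T10=1, T2=2, T5=1, T13=2, T9=2, T6=2, T8=1, T11=2, T12=1. Every pair that conflicts lands in different frequencies.

2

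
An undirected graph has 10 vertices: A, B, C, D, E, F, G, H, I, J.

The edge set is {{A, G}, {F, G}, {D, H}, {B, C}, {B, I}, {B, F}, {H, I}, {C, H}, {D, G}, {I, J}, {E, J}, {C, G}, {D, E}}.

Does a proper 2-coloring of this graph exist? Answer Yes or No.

No

The cycle J-E-D-H-I-J has odd length 5, so it cannot be 2-colored; at least 3 colors are needed.
So 2 colors are not enough.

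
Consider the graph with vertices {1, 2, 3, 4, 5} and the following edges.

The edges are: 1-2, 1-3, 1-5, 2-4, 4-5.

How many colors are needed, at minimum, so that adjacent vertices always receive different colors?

2

2 and 4 are adjacent, so at least 2 colors are needed.
2 colors suffice: color red → {1, 4}; color blue → {2, 3, 5}. No two adjacent vertices share a color.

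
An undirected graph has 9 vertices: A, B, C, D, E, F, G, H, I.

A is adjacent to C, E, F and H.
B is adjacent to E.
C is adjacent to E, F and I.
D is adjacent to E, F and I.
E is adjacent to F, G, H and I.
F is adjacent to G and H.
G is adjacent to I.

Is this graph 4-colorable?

Yes

The chromatic number is 4. A, E, F, H are pairwise adjacent (a clique of size 4), so at least 4 colors are needed.
One proper 4-coloring: A=3, B=2, C=4, D=3, E=1, F=2, G=3, H=4, I=2.
That is already a proper 4-coloring.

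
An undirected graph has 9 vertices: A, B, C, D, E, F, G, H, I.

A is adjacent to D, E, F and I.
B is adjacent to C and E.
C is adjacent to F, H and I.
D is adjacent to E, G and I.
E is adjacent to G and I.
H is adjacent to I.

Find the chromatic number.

A, D, E, I form a clique, so at least 4 colors are needed.
4 colors suffice: A=4, B=2, C=1, D=3, E=1, F=2, G=2, H=3, I=2. Every edge joins two different colors.

4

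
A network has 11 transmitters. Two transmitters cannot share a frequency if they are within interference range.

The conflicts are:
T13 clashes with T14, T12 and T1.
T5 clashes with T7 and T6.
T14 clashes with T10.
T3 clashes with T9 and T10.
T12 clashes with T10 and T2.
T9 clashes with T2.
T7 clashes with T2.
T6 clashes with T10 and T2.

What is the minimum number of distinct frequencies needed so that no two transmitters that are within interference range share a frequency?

3

The cycle T9-T2-T12-T10-T3-T9 has odd length 5, so it cannot be 2-colored; at least 3 frequencies are needed.
A valid assignment using 3 frequencies: T13=1, T5=1, T14=2, T3=3, T12=2, T9=2, T7=2, T6=2, T10=1, T1=2, T2=1. No two conflicting transmitters share a frequency.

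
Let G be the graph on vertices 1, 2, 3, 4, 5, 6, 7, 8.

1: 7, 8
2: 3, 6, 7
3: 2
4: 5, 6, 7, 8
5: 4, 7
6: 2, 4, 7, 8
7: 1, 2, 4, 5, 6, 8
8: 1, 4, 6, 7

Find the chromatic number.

4

4, 6, 7, 8 are pairwise adjacent (a clique of size 4), so at least 4 colors are needed.
4 colors suffice: color a → {3, 7}; color b → {1, 5, 6}; color c → {2, 4}; color d → {8}. Each edge has distinct colors on its endpoints.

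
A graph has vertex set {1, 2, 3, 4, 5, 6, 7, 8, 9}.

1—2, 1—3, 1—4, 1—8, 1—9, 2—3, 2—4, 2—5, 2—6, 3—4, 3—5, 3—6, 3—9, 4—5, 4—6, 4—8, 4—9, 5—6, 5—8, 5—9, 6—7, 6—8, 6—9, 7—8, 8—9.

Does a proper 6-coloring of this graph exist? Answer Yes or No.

Yes

The chromatic number is 5. 2, 3, 4, 5, 6 are mutually adjacent (a clique of size 5), so at least 5 colors are needed.
5 colors suffice: color a → {1, 6}; color b → {4, 7}; color c → {5}; color d → {2, 9}; color e → {3, 8}.
Since 6 ≥ 5, a proper 6-coloring certainly exists.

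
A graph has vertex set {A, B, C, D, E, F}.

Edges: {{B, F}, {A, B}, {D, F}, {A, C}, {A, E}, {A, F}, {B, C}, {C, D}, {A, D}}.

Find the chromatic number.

A, B, F are pairwise adjacent, so at least 3 colors are needed.
A valid assignment using 3 colors: A=1, B=2, C=3, D=2, E=2, F=3. Every edge joins two different colors.

3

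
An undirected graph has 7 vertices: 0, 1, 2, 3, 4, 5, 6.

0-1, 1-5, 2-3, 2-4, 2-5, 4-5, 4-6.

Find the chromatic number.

2, 4, 5 form a triangle, so at least 3 colors are needed.
A valid assignment using 3 colors: 0=red, 1=blue, 2=green, 3=red, 4=blue, 5=red, 6=red. Every edge joins two different colors.

3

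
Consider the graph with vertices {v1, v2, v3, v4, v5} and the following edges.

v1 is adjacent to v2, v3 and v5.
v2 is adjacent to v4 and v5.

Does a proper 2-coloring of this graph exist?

v1, v2, v5 form a triangle, so at least 3 colors are needed.
So 2 colors are not enough.

No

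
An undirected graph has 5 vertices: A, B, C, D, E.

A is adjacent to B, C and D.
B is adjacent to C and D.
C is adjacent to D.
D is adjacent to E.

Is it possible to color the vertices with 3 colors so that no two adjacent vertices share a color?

A, B, C, D form a clique, so at least 4 colors are needed.
So 3 colors are not enough.

No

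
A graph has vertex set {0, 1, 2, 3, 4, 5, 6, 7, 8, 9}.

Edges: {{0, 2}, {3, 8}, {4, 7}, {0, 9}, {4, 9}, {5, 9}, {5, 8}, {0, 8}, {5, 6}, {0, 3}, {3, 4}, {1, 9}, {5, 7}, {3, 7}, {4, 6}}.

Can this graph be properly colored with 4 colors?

Yes

The chromatic number is 3. 0, 3, 8 form a triangle, so at least 3 colors are needed.
3 colors suffice: color a → {2, 3, 6, 9}; color b → {0, 1, 4, 5}; color c → {7, 8}.
Since 4 ≥ 3, a proper 4-coloring certainly exists.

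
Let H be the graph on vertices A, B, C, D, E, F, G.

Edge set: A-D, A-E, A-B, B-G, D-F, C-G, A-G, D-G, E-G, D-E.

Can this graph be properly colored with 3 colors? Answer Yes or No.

A, D, E, G are mutually adjacent (a clique of size 4), so at least 4 colors are needed.
So 3 colors are not enough.

No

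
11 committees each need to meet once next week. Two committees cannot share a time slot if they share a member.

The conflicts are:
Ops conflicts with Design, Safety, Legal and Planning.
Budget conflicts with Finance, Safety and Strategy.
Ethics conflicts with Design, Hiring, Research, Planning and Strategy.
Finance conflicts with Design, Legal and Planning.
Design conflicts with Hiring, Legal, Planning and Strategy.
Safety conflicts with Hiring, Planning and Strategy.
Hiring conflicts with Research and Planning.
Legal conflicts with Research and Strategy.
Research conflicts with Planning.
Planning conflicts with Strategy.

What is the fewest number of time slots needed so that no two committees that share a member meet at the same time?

4

Ethics, Hiring, Research, Planning all conflict with each other, so at least 4 time slots are needed.
A valid assignment using 4 time slots: Ops=3, Budget=1, Ethics=4, Finance=3, Design=2, Safety=2, Hiring=3, Legal=1, Research=2, Planning=1, Strategy=3. Every pair that conflicts lands in different time slots.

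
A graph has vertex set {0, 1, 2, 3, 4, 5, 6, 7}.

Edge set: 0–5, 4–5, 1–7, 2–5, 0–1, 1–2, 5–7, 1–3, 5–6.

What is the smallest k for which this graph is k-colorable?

2

4 and 5 are adjacent, so at least 2 colors are needed.
2 colors suffice: color a → {1, 5}; color b → {0, 2, 3, 4, 6, 7}. No two adjacent vertices share a color.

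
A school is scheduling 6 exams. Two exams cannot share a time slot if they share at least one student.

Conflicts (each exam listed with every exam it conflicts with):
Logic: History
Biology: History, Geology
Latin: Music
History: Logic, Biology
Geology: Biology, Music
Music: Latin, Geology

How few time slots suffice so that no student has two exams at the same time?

Latin and Music conflict, so at least 2 time slots are needed.
A valid assignment using 2 time slots: Logic=2, Biology=2, Latin=1, History=1, Geology=1, Music=2. No two conflicting exams share a time slot.

2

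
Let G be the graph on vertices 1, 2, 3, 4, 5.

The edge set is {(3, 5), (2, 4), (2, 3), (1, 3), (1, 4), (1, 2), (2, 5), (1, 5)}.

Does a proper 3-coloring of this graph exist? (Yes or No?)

No

1, 2, 3, 5 are mutually adjacent (a clique of size 4), so at least 4 colors are needed.
So 3 colors are not enough.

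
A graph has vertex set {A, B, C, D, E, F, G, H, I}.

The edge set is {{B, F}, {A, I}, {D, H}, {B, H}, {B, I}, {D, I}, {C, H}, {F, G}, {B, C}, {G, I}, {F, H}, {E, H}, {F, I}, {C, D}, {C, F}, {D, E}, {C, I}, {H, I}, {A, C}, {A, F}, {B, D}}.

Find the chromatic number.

B, C, F, H, I form a clique, so at least 5 colors are needed.
A valid assignment using 5 colors: A=3, B=5, C=4, D=2, E=1, F=2, G=3, H=3, I=1. Every edge joins two different colors.

5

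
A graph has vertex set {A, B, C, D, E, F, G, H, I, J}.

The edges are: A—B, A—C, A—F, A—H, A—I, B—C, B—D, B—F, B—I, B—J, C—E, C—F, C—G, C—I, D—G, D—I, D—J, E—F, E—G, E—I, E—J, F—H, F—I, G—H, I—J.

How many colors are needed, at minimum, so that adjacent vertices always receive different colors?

A, B, C, F, I form a clique, so at least 5 colors are needed.
5 colors suffice: color 1 → {G, I}; color 2 → {C, D, H}; color 3 → {F, J}; color 4 → {B, E}; color 5 → {A}. Each edge has distinct colors on its endpoints.

5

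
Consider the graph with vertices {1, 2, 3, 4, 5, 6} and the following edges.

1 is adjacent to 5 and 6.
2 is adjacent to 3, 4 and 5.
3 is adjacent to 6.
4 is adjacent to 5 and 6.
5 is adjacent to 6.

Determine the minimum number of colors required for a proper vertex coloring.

4, 5, 6 are pairwise adjacent, so at least 3 colors are needed.
One proper 3-coloring: 1=green, 2=blue, 3=red, 4=green, 5=red, 6=blue. Each edge has distinct colors on its endpoints.

3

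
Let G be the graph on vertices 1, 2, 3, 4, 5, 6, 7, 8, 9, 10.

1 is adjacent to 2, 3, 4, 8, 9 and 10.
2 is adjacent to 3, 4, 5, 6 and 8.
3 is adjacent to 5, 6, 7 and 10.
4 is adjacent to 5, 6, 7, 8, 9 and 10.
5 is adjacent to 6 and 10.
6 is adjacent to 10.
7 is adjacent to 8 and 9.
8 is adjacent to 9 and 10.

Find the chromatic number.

1, 4, 8, 10 are mutually adjacent (a clique of size 4), so at least 4 colors are needed.
A valid assignment using 4 colors: 1=yellow, 2=green, 3=red, 4=red, 5=blue, 6=yellow, 7=yellow, 8=blue, 9=green, 10=green. Every edge joins two different colors.

4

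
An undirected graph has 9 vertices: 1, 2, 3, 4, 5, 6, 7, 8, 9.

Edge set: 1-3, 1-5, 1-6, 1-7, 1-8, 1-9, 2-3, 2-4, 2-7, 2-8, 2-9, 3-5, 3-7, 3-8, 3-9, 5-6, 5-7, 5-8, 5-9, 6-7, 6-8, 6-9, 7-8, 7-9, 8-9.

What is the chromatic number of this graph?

6

1, 5, 6, 7, 8, 9 form a clique, so at least 6 colors are needed.
6 colors suffice: color red → {4, 7}; color blue → {8}; color green → {9}; color yellow → {1, 2}; color purple → {5}; color orange → {3, 6}. Every edge joins two different colors.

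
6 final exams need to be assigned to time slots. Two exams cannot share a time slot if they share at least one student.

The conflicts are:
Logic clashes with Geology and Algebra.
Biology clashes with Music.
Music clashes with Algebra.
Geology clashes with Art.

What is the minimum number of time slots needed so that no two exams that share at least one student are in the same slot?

2

Logic and Geology conflict, so at least 2 time slots are needed.
2 time slots suffice: Logic=1, Biology=2, Music=1, Geology=2, Art=1, Algebra=2. Each listed conflict is separated.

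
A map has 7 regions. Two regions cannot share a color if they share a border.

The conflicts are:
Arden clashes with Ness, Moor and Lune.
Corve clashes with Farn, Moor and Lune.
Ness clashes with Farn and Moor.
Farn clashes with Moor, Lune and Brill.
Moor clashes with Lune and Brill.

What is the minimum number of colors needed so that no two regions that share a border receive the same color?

4

Corve, Farn, Moor, Lune all conflict with each other, so at least 4 colors are needed.
4 colors suffice: color 1 → {Moor}; color 2 → {Arden, Farn}; color 3 → {Ness, Lune, Brill}; color 4 → {Corve}. Each listed conflict is separated.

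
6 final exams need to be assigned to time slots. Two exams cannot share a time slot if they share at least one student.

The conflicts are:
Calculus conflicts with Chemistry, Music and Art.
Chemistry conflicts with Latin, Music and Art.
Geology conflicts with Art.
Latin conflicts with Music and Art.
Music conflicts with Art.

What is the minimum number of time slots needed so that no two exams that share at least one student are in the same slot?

4

Chemistry, Latin, Music, Art all conflict with each other, so at least 4 time slots are needed.
Using 4 time slots: Calculus=4, Chemistry=3, Geology=2, Latin=4, Music=2, Art=1. No two conflicting exams share a time slot.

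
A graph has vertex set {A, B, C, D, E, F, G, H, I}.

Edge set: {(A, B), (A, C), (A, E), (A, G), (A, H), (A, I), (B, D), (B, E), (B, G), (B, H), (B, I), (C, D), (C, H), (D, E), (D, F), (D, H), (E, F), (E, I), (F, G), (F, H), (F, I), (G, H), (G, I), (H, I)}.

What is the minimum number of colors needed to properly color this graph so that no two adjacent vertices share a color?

A, B, G, H, I are mutually adjacent (a clique of size 5), so at least 5 colors are needed.
5 colors suffice: A=yellow, B=green, C=green, D=blue, E=red, F=green, G=purple, H=red, I=blue. Every edge joins two different colors.

5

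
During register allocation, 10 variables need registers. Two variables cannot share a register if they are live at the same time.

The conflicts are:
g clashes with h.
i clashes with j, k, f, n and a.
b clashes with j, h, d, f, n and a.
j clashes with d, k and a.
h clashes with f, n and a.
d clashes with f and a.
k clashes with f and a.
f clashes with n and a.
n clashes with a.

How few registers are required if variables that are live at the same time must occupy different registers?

b, h, f, n, a all conflict with each other, so at least 5 registers are needed.
A valid assignment using 5 registers: g=1, i=3, b=3, j=2, h=4, d=4, k=4, f=2, n=5, a=1. No two conflicting variables share a register.

5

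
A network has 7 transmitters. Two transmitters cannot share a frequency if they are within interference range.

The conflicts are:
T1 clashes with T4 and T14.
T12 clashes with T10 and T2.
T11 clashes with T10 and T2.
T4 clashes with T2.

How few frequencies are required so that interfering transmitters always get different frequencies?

T12 and T2 conflict, so at least 2 frequencies are needed.
2 frequencies suffice: T1=1, T12=2, T11=2, T4=2, T10=1, T14=2, T2=1. Each listed conflict is separated.

2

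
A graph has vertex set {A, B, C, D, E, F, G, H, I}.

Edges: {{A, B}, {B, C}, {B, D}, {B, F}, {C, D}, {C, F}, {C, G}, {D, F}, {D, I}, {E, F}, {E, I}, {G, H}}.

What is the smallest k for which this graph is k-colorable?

B, C, D, F form a clique, so at least 4 colors are needed.
One proper 4-coloring: A=red, B=green, C=red, D=blue, E=blue, F=yellow, G=blue, H=red, I=red. Each edge has distinct colors on its endpoints.

4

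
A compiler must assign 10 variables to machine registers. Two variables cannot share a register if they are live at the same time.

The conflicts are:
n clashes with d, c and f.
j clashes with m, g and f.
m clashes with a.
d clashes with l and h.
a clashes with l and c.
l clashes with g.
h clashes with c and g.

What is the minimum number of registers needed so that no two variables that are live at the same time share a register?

3

The cycle j-g-l-a-m-j has odd length 5, so it cannot be 2-colored; at least 3 registers are needed.
3 registers suffice: register 1 → {n, j, l, h}; register 2 → {d, a, g, f}; register 3 → {m, c}. No two conflicting variables share a register.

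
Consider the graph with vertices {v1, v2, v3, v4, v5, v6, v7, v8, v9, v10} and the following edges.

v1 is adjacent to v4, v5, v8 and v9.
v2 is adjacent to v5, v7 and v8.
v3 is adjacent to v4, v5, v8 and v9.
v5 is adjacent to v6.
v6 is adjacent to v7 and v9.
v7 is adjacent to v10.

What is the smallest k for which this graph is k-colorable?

v7 and v10 are adjacent, so at least 2 colors are needed.
A valid assignment using 2 colors: v1=1, v2=1, v3=1, v4=2, v5=2, v6=1, v7=2, v8=2, v9=2, v10=1. No two adjacent vertices share a color.

2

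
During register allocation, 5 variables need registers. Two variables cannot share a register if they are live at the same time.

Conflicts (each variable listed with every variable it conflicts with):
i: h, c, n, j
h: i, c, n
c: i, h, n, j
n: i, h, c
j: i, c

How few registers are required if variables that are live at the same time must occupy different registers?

4

i, h, c, n all conflict with each other, so at least 4 registers are needed.
A valid assignment using 4 registers: i=2, h=3, c=1, n=4, j=3. No two conflicting variables share a register.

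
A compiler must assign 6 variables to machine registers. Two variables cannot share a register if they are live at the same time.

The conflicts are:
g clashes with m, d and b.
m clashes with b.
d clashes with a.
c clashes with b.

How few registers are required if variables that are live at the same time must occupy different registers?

3

g, m, b are mutually in conflict, so at least 3 registers are needed.
A valid assignment using 3 registers: g=2, m=3, d=1, c=2, b=1, a=2. Every pair that conflicts lands in different registers.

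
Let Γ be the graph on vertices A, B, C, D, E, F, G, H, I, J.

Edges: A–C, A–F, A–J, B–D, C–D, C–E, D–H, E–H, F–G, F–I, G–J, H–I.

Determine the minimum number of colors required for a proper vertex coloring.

A and C are adjacent, so at least 2 colors are needed.
2 colors suffice: color 1 → {A, D, E, G, I}; color 2 → {B, C, F, H, J}. Each edge has distinct colors on its endpoints.

2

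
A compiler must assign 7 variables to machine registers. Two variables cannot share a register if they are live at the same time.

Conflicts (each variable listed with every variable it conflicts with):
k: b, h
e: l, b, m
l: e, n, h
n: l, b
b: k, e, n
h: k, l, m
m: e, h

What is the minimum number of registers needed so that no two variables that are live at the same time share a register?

3

The cycle m-h-k-b-e-m has odd length 5, so it cannot be 2-colored; at least 3 registers are needed.
A valid assignment using 3 registers: k=3, e=1, l=2, n=1, b=2, h=1, m=2. Each listed conflict is separated.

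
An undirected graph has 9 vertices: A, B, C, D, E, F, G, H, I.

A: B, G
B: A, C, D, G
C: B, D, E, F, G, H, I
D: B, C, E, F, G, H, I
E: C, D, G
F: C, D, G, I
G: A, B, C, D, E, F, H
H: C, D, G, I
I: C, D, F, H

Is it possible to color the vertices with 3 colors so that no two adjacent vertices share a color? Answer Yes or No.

C, D, E, G are mutually adjacent (a clique of size 4), so at least 4 colors are needed.
So 3 colors are not enough.

No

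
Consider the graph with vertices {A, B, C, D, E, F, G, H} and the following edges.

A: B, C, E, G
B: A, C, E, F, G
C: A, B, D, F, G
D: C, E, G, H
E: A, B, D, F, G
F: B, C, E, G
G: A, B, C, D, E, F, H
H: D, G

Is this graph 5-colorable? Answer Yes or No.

Yes

The chromatic number is 4. B, C, F, G are mutually adjacent (a clique of size 4), so at least 4 colors are needed.
4 colors suffice: color 1 → {G}; color 2 → {C, E, H}; color 3 → {B, D}; color 4 → {A, F}.
Since 5 ≥ 4, a proper 5-coloring certainly exists.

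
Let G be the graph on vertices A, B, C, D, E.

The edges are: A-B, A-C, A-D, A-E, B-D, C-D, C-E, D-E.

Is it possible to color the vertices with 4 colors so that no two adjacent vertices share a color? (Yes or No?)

The chromatic number is 4. A, C, D, E form a clique, so at least 4 colors are needed.
4 colors suffice: color 1 → {D}; color 2 → {A}; color 3 → {B, C}; color 4 → {E}.
That is already a proper 4-coloring.

Yes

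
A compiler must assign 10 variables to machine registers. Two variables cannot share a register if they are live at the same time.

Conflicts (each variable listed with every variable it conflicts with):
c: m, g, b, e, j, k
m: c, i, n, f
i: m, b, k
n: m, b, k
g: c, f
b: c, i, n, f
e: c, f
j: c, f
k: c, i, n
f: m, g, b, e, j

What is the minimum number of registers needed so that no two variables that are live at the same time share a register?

2

c and b conflict, so at least 2 registers are needed.
2 registers suffice: register 1 → {c, i, n, f}; register 2 → {m, g, b, e, j, k}. Every pair that conflicts lands in different registers.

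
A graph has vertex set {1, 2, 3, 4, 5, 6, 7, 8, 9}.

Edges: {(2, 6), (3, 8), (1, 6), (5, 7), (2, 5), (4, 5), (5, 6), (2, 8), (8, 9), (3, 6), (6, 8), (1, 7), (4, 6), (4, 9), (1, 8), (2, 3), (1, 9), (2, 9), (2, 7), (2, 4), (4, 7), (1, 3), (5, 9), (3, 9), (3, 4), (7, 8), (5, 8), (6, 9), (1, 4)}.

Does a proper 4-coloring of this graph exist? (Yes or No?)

No

1, 3, 4, 6, 9 are mutually adjacent (a clique of size 5), so at least 5 colors are needed.
So 4 colors are not enough.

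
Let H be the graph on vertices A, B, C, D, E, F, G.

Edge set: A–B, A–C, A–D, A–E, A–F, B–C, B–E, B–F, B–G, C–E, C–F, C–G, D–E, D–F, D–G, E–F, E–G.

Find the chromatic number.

A, B, C, E, F are mutually adjacent (a clique of size 5), so at least 5 colors are needed.
A valid assignment using 5 colors: A=2, B=5, C=4, D=4, E=1, F=3, G=2. Each edge has distinct colors on its endpoints.

5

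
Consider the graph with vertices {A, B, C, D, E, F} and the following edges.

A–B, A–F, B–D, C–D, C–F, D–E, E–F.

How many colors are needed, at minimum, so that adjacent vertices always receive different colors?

3

The cycle E-D-B-A-F-E has odd length 5, so it cannot be 2-colored; at least 3 colors are needed.
3 colors suffice: A=green, B=blue, C=blue, D=red, E=blue, F=red. Each edge has distinct colors on its endpoints.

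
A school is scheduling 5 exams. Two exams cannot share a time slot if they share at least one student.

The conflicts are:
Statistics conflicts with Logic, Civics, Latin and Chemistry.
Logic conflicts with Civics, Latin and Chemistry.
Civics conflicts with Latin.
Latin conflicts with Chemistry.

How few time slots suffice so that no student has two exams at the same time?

Statistics, Logic, Latin, Chemistry pairwise conflict, so at least 4 time slots are needed.
4 time slots suffice: time slot 1 → {Logic}; time slot 2 → {Statistics}; time slot 3 → {Latin}; time slot 4 → {Civics, Chemistry}. No two conflicting exams share a time slot.

4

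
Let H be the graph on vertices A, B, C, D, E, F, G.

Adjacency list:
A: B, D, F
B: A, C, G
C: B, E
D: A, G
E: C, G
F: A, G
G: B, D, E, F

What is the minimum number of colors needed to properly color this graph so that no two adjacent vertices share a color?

D and G are adjacent, so at least 2 colors are needed.
2 colors suffice: color 1 → {A, C, G}; color 2 → {B, D, E, F}. Each edge has distinct colors on its endpoints.

2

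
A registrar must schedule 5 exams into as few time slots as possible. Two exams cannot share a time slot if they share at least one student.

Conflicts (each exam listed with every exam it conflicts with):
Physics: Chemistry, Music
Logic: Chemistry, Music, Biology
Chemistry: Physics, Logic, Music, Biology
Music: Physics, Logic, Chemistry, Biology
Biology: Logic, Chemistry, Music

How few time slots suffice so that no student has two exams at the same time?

4

Logic, Chemistry, Music, Biology pairwise conflict, so at least 4 time slots are needed.
4 time slots suffice: time slot 1 → {Music}; time slot 2 → {Chemistry}; time slot 3 → {Physics, Biology}; time slot 4 → {Logic}. No two conflicting exams share a time slot.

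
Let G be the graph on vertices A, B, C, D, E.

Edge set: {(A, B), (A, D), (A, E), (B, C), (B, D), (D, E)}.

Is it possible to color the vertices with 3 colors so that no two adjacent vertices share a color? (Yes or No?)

The chromatic number is 3. A, B, D are pairwise adjacent, so at least 3 colors are needed.
3 colors suffice: color 1 → {B, E}; color 2 → {A, C}; color 3 → {D}.
That is already a proper 3-coloring.

Yes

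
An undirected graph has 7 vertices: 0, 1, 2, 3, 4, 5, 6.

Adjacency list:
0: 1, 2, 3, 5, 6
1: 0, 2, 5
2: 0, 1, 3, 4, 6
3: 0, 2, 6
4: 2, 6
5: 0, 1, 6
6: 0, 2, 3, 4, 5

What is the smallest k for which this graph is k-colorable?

4

0, 2, 3, 6 are mutually adjacent (a clique of size 4), so at least 4 colors are needed.
A valid assignment using 4 colors: 0=green, 1=red, 2=blue, 3=yellow, 4=green, 5=blue, 6=red. Each edge has distinct colors on its endpoints.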